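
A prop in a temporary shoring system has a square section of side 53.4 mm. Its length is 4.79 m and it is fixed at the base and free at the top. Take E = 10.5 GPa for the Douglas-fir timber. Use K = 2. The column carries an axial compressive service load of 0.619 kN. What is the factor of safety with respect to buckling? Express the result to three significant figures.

I = a⁴/12 = 53.4⁴/12 = 6.776×10^5 mm⁴
I = 6.776×10^5 mm⁴ = 6.776×10^-7 m⁴
Effective length L_e = K·L = 2 × 4.79 = 9.580 m
P_cr = π²EI / L_e² = π² × 10.5×10⁹ × 6.776×10^-7 / 9.580² = 765.1 N
Factor of safety n = P_cr / P = 0.76514 / 0.619 = 1.24

n ≈ 1.24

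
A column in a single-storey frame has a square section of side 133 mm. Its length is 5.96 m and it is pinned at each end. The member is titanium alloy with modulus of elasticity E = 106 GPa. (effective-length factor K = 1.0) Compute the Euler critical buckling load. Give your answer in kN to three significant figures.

P_cr ≈ 768 kN

I = a⁴/12 = 133⁴/12 = 2.608×10^7 mm⁴
I = 2.608×10^7 mm⁴ = 2.608×10^-5 m⁴
Effective length L_e = K·L = 1 × 5.96 = 5.960 m
P_cr = π²EI / L_e² = π² × 106×10⁹ × 2.608×10^-5 / 5.960² = 7.680×10^5 N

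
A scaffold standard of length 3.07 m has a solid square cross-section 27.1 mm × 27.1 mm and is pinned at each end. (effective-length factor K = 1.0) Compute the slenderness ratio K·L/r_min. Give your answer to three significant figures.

For a square r = a/√12 = 27.1/√12 = 7.823 mm
L_e = K·L = 1 × 3.07 m = 3.070 m = 3070.0 mm
λ = L_e / r_min = 3070.0 / 7.823 = 392

λ ≈ 392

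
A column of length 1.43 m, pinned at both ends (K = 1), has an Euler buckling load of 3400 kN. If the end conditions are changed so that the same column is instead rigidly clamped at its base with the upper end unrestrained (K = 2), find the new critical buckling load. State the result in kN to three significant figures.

P_cr ≈ 850 kN

P_cr ∝ 1/K², so P_cr,new = P_cr,old × (K_old/K_new)² = 3400 × (1/2)²
= 3400 × 0.2500 = 850 kN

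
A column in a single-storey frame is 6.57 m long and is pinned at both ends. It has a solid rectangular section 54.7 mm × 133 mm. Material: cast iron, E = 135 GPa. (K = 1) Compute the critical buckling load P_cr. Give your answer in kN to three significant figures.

Buckling occurs about the weak axis: I_min = h·b³/12 with b = 54.7 mm (the shorter side).
I_min = 133×54.7³/12 = 1.814×10^6 mm⁴
I = 1.814×10^6 mm⁴ = 1.814×10^-6 m⁴
Effective length L_e = K·L = 1 × 6.57 = 6.570 m
P_cr = π²EI / L_e² = π² × 135×10⁹ × 1.814×10^-6 / 6.570² = 5.599×10^4 N

P_cr ≈ 56.0 kN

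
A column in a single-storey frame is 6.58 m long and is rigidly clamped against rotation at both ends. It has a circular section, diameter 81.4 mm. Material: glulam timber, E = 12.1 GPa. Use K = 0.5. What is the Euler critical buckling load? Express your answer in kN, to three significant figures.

I = πd⁴/64 = π×81.4⁴/64 = 2.155×10^6 mm⁴
I = 2.155×10^6 mm⁴ = 2.155×10^-6 m⁴
Effective length L_e = K·L = 0.5 × 6.58 = 3.290 m
P_cr = π²EI / L_e² = π² × 12.1×10⁹ × 2.155×10^-6 / 3.290² = 2.378×10^4 N

P_cr ≈ 23.8 kN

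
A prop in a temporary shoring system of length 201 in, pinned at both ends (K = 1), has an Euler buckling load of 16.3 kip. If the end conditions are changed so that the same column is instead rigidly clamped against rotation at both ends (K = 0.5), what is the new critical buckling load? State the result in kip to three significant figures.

P_cr ∝ 1/K², so P_cr,new = P_cr,old × (K_old/K_new)² = 16.3 × (1/0.5)²
= 16.3 × 4.000 = 65.2 kip

P_cr ≈ 65.2 kip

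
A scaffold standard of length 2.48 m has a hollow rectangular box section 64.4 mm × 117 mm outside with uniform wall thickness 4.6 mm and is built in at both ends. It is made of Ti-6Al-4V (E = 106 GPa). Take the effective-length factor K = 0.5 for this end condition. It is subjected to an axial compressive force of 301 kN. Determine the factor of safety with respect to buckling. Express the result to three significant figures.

n ≈ 2.47

Inner dimensions: h_i = 117 − 2×4.6 = 107.8 mm, b_i = 64.4 − 2×4.6 = 55.20 mm
Weak-axis I_min = (h_o·b_o³ − h_i·b_i³)/12 with b_o = 64.4, b_i = 55.20 mm (shorter outer/inner sides).
I_min = (117×64.4³ − 107.8×55.20³)/12 = 1.093×10^6 mm⁴
I = 1.093×10^6 mm⁴ = 1.093×10^-6 m⁴
Effective length L_e = K·L = 0.5 × 2.48 = 1.240 m
P_cr = π²EI / L_e² = π² × 106×10⁹ × 1.093×10^-6 / 1.240² = 7.438×10^5 N
Factor of safety n = P_cr / P = 743.78 / 301 = 2.47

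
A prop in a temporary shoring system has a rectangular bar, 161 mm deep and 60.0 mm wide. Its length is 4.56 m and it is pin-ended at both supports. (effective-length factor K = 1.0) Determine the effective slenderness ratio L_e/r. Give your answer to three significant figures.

λ ≈ 263

Buckling occurs about the weak axis: I_min = h·b³/12 with b = 60.0 mm (the shorter side).
I_min = 161×60.0³/12 = 2.898×10^6 mm⁴
A = 9.660×10^3 mm²;  r_min = √(I/A) = √(2.898×10^6/9.660×10^3) = 17.32 mm
L_e = K·L = 1 × 4.56 m = 4.560 m = 4560.0 mm
λ = L_e / r_min = 4560.0 / 17.32 = 263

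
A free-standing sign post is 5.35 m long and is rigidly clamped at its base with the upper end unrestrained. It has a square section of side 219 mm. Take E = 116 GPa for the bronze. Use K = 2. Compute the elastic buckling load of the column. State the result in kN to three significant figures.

P_cr ≈ 1920 kN

I = a⁴/12 = 219⁴/12 = 1.917×10^8 mm⁴
I = 1.917×10^8 mm⁴ = 1.917×10^-4 m⁴
Effective length L_e = K·L = 2 × 5.35 = 10.70 m
P_cr = π²EI / L_e² = π² × 116×10⁹ × 1.917×10^-4 / 10.70² = 1.917×10^6 N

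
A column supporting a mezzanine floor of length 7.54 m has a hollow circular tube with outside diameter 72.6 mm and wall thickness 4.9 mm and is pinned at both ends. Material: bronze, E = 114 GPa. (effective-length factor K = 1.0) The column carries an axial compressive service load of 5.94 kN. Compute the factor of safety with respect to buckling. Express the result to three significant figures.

Inner diameter d_i = 72.6 − 2×4.9 = 62.80 mm
I = π(d_o⁴ − d_i⁴)/64 = π(72.6⁴ − 62.80⁴)/64 = 6.002×10^5 mm⁴
I = 6.002×10^5 mm⁴ = 6.002×10^-7 m⁴
Effective length L_e = K·L = 1 × 7.54 = 7.540 m
P_cr = π²EI / L_e² = π² × 114×10⁹ × 6.002×10^-7 / 7.540² = 1.188×10^4 N
Factor of safety n = P_cr / P = 11.878 / 5.94 = 2.00

n ≈ 2.00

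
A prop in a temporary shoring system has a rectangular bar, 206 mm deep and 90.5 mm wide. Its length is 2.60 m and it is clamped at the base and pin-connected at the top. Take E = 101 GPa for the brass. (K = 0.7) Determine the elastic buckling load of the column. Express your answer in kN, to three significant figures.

P_cr ≈ 3830 kN

Buckling occurs about the weak axis: I_min = h·b³/12 with b = 90.5 mm (the shorter side).
I_min = 206×90.5³/12 = 1.272×10^7 mm⁴
I = 1.272×10^7 mm⁴ = 1.272×10^-5 m⁴
Effective length L_e = K·L = 0.7 × 2.60 = 1.820 m
P_cr = π²EI / L_e² = π² × 101×10⁹ × 1.272×10^-5 / 1.820² = 3.829×10^6 N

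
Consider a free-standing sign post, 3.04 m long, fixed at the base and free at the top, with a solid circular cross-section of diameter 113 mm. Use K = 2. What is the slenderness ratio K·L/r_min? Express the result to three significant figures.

For a solid circle r = d/4 = 113/4 = 28.25 mm
L_e = K·L = 2 × 3.04 m = 6.080 m = 6080.0 mm
λ = L_e / r_min = 6080.0 / 28.25 = 215

λ ≈ 215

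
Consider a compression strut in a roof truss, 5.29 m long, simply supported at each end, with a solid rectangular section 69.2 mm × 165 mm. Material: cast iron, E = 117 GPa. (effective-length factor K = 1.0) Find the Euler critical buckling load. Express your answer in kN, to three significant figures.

P_cr ≈ 188 kN

Buckling occurs about the weak axis: I_min = h·b³/12 with b = 69.2 mm (the shorter side).
I_min = 165×69.2³/12 = 4.556×10^6 mm⁴
I = 4.556×10^6 mm⁴ = 4.556×10^-6 m⁴
Effective length L_e = K·L = 1 × 5.29 = 5.290 m
P_cr = π²EI / L_e² = π² × 117×10⁹ × 4.556×10^-6 / 5.290² = 1.880×10^5 N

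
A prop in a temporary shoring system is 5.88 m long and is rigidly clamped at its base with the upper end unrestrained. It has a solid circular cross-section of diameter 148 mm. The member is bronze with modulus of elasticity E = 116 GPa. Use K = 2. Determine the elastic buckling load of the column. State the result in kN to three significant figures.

I = πd⁴/64 = π×148⁴/64 = 2.355×10^7 mm⁴
I = 2.355×10^7 mm⁴ = 2.355×10^-5 m⁴
Effective length L_e = K·L = 2 × 5.88 = 11.76 m
P_cr = π²EI / L_e² = π² × 116×10⁹ × 2.355×10^-5 / 11.76² = 1.950×10^5 N

P_cr ≈ 195 kN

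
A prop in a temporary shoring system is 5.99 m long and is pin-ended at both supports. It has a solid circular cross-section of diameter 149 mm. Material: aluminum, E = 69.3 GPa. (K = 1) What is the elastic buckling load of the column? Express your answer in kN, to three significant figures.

I = πd⁴/64 = π×149⁴/64 = 2.419×10^7 mm⁴
I = 2.419×10^7 mm⁴ = 2.419×10^-5 m⁴
Effective length L_e = K·L = 1 × 5.99 = 5.990 m
P_cr = π²EI / L_e² = π² × 69.3×10⁹ × 2.419×10^-5 / 5.990² = 4.612×10^5 N

P_cr ≈ 461 kN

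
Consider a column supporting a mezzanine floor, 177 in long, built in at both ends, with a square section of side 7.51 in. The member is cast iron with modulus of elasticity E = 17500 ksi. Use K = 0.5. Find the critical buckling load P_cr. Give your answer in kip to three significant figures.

P_cr ≈ 5850 kip

I = a⁴/12 = 7.51⁴/12 = 265.1 in⁴
Effective length L_e = K·L = 0.5 × 177 = 88.50 in
P_cr = π²EI / L_e² = π² × 17500×10³ × 265.1 / 88.50² = 5.846×10^6 lb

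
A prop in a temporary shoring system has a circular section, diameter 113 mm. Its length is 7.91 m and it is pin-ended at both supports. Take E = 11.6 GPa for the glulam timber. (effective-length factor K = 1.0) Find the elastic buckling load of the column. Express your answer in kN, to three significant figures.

P_cr ≈ 14.6 kN

I = πd⁴/64 = π×113⁴/64 = 8.004×10^6 mm⁴
I = 8.004×10^6 mm⁴ = 8.004×10^-6 m⁴
Effective length L_e = K·L = 1 × 7.91 = 7.910 m
P_cr = π²EI / L_e² = π² × 11.6×10⁹ × 8.004×10^-6 / 7.910² = 1.464×10^4 N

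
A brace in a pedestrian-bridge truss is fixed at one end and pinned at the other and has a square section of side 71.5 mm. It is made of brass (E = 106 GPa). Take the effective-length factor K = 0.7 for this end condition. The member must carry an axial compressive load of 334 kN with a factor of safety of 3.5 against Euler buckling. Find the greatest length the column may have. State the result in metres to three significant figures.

L_max ≈ 1.99 m

I = a⁴/12 = 71.5⁴/12 = 2.178×10^6 mm⁴
I = 2.178×10^-6 m⁴
Required critical load P_cr = n·P = 3.5 × 334 = 1169 kN = 1.169×10^6 N
From P_cr = π²EI/(K·L)²:  L = (1/K)·√(π²EI/P_cr) = (1/0.7)·√(π²×1.06×10^11×2.178×10^-6/1.169×10^6)
L = 1.99 m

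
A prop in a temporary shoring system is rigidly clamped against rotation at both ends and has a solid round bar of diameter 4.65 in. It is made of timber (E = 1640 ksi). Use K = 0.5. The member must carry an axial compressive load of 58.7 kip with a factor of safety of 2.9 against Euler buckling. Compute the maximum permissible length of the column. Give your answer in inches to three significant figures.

I = πd⁴/64 = π×4.65⁴/64 = 22.95 in⁴
Required critical load P_cr = n·P = 2.9 × 58.7 = 170.2 kip = 1.702×10^5 lb
From P_cr = π²EI/(K·L)²:  L = (1/K)·√(π²EI/P_cr) = (1/0.5)·√(π²×1.64×10^6×22.95/1.702×10^5)
L = 93.4 in

L_max ≈ 93.4 in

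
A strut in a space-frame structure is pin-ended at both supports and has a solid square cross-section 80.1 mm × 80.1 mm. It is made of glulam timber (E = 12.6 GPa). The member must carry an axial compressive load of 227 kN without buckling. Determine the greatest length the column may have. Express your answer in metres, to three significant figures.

L_max ≈ 1.37 m

I = a⁴/12 = 80.1⁴/12 = 3.430×10^6 mm⁴
I = 3.430×10^-6 m⁴
At the buckling limit P_cr = P = 2.270×10^5 N
From P_cr = π²EI/(K·L)²:  L = (1/K)·√(π²EI/P_cr) = (1/1)·√(π²×1.26×10^10×3.430×10^-6/2.270×10^5)
L = 1.37 m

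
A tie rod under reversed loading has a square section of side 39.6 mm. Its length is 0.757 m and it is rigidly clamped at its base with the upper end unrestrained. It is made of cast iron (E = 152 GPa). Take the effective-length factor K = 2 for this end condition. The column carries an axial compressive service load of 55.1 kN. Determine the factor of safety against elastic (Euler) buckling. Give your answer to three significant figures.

I = a⁴/12 = 39.6⁴/12 = 2.049×10^5 mm⁴
I = 2.049×10^5 mm⁴ = 2.049×10^-7 m⁴
Effective length L_e = K·L = 2 × 0.757 = 1.514 m
P_cr = π²EI / L_e² = π² × 152×10⁹ × 2.049×10^-7 / 1.514² = 1.341×10^5 N
Factor of safety n = P_cr / P = 134.12 / 55.1 = 2.43

n ≈ 2.43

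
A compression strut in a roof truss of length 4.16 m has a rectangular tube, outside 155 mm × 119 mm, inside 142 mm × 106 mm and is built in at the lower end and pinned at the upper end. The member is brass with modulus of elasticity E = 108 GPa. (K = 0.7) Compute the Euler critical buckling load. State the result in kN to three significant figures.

Weak-axis I_min = (h_o·b_o³ − h_i·b_i³)/12 with b_o = 119, b_i = 106.0 mm (shorter outer/inner sides).
I_min = (155×119³ − 142.0×106.0³)/12 = 7.673×10^6 mm⁴
I = 7.673×10^6 mm⁴ = 7.673×10^-6 m⁴
Effective length L_e = K·L = 0.7 × 4.16 = 2.912 m
P_cr = π²EI / L_e² = π² × 108×10⁹ × 7.673×10^-6 / 2.912² = 9.645×10^5 N

P_cr ≈ 965 kN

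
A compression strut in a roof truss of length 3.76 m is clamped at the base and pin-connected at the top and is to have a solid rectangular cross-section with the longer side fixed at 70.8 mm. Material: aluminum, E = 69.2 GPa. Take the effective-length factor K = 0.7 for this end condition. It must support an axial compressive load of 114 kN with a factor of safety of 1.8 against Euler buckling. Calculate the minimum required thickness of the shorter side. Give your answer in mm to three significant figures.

Required P_cr = n·P = 1.8 × 114 = 205.2 kN
L_e = K·L = 0.7 × 3.76 = 2.632 m
Required I = P_cr·L_e²/(π²E) = 2.052×10^5 × 2.632² / (π² × 6.92×10^10) = 2.081×10^-6 m⁴
I_req = 2.081×10^6 mm⁴
Rectangle, weak axis: I_min = h·b³/12 with h = 70.8 mm fixed  ⇒  b = (12I/h)^(1/3) = 70.7 mm

b ≈ 70.7 mm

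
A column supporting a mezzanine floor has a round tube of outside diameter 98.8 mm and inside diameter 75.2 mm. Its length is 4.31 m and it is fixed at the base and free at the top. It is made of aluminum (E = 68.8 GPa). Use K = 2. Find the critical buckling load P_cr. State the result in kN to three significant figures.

d_o = 98.8 mm, d_i = 75.2 mm
I = π(d_o⁴ − d_i⁴)/64 = π(98.8⁴ − 75.20⁴)/64 = 3.108×10^6 mm⁴
I = 3.108×10^6 mm⁴ = 3.108×10^-6 m⁴
Effective length L_e = K·L = 2 × 4.31 = 8.620 m
P_cr = π²EI / L_e² = π² × 68.8×10⁹ × 3.108×10^-6 / 8.620² = 2.840×10^4 N

P_cr ≈ 28.4 kN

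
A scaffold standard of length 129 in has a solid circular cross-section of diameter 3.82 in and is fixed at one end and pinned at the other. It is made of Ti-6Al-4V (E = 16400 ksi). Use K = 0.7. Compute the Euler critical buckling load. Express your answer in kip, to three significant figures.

P_cr ≈ 207 kip

I = πd⁴/64 = π×3.82⁴/64 = 10.45 in⁴
Effective length L_e = K·L = 0.7 × 129 = 90.30 in
P_cr = π²EI / L_e² = π² × 16400×10³ × 10.45 / 90.30² = 2.075×10^5 lb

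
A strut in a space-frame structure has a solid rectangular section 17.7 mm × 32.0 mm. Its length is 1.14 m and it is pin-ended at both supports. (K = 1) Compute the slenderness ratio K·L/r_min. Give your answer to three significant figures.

Buckling occurs about the weak axis: I_min = h·b³/12 with b = 17.7 mm (the shorter side).
I_min = 32.0×17.7³/12 = 1.479×10^4 mm⁴
A = 566.4 mm²;  r_min = √(I/A) = √(1.479×10^4/566.4) = 5.110 mm
L_e = K·L = 1 × 1.14 m = 1.140 m = 1140.0 mm
λ = L_e / r_min = 1140.0 / 5.110 = 223

λ ≈ 223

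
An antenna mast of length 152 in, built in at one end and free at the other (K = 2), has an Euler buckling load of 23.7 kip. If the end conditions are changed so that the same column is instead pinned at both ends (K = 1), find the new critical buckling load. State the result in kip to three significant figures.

P_cr ∝ 1/K², so P_cr,new = P_cr,old × (K_old/K_new)² = 23.7 × (2/1)²
= 23.7 × 4.000 = 94.8 kip

P_cr ≈ 94.8 kip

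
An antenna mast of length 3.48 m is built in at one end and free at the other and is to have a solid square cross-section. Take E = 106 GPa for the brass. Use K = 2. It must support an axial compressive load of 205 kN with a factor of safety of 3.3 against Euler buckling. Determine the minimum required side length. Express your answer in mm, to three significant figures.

Required P_cr = n·P = 3.3 × 205 = 676.5 kN
L_e = K·L = 2 × 3.48 = 6.960 m
Required I = P_cr·L_e²/(π²E) = 6.765×10^5 × 6.960² / (π² × 1.06×10^11) = 3.132×10^-5 m⁴
I_req = 3.132×10^7 mm⁴
Solid square: I = a⁴/12  ⇒  a = (12I)^(1/4) = (12×3.132×10^7)^(1/4) = 139 mm

a ≈ 139 mm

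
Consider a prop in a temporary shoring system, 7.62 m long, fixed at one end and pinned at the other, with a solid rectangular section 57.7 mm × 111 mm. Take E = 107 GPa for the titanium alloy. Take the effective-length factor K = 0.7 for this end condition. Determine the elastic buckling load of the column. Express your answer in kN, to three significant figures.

P_cr ≈ 66.0 kN

Buckling occurs about the weak axis: I_min = h·b³/12 with b = 57.7 mm (the shorter side).
I_min = 111×57.7³/12 = 1.777×10^6 mm⁴
I = 1.777×10^6 mm⁴ = 1.777×10^-6 m⁴
Effective length L_e = K·L = 0.7 × 7.62 = 5.334 m
P_cr = π²EI / L_e² = π² × 107×10⁹ × 1.777×10^-6 / 5.334² = 6.595×10^4 N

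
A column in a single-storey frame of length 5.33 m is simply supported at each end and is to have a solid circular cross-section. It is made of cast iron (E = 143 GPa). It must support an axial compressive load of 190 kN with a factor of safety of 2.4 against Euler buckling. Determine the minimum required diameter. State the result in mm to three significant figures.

Required P_cr = n·P = 2.4 × 190 = 456.0 kN
L_e = K·L = 1 × 5.33 = 5.330 m
Required I = P_cr·L_e²/(π²E) = 4.560×10^5 × 5.330² / (π² × 1.43×10^11) = 9.179×10^-6 m⁴
I_req = 9.179×10^6 mm⁴
Solid circle: I = πd⁴/64  ⇒  d = (64I/π)^(1/4) = (64×9.179×10^6/π)^(1/4) = 117 mm

d ≈ 117 mm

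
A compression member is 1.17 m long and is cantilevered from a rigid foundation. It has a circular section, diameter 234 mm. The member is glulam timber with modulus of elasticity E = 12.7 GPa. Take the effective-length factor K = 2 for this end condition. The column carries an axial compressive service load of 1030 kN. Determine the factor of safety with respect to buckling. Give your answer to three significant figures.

n ≈ 3.27

I = πd⁴/64 = π×234⁴/64 = 1.472×10^8 mm⁴
I = 1.472×10^8 mm⁴ = 1.472×10^-4 m⁴
Effective length L_e = K·L = 2 × 1.17 = 2.340 m
P_cr = π²EI / L_e² = π² × 12.7×10⁹ × 1.472×10^-4 / 2.340² = 3.369×10^6 N
Factor of safety n = P_cr / P = 3369.0 / 1030 = 3.27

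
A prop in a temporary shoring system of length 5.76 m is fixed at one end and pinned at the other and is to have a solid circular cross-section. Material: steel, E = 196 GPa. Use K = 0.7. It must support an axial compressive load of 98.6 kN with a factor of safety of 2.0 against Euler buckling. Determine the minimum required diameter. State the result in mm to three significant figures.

d ≈ 76.2 mm

Required P_cr = n·P = 2.0 × 98.6 = 197.2 kN
L_e = K·L = 0.7 × 5.76 = 4.032 m
Required I = P_cr·L_e²/(π²E) = 1.972×10^5 × 4.032² / (π² × 1.96×10^11) = 1.657×10^-6 m⁴
I_req = 1.657×10^6 mm⁴
Solid circle: I = πd⁴/64  ⇒  d = (64I/π)^(1/4) = (64×1.657×10^6/π)^(1/4) = 76.2 mm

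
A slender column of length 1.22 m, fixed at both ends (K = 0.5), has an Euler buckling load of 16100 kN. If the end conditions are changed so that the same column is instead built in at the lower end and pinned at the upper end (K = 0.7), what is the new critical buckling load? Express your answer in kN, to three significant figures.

P_cr ∝ 1/K², so P_cr,new = P_cr,old × (K_old/K_new)² = 16100 × (0.5/0.7)²
= 16100 × 0.5102 = 8210 kN

P_cr ≈ 8210 kN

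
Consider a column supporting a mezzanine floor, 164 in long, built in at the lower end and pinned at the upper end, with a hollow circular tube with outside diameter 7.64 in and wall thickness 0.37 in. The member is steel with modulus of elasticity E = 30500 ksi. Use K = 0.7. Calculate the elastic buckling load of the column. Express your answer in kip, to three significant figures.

P_cr ≈ 1280 kip

Inner diameter d_i = 7.64 − 2×0.37 = 6.900 in
I = π(d_o⁴ − d_i⁴)/64 = π(7.64⁴ − 6.900⁴)/64 = 55.97 in⁴
Effective length L_e = K·L = 0.7 × 164 = 114.8 in
P_cr = π²EI / L_e² = π² × 30500×10³ × 55.97 / 114.8² = 1.279×10^6 lb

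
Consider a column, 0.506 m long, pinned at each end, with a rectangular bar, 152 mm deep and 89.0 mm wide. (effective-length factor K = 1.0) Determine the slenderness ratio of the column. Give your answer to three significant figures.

Buckling occurs about the weak axis: I_min = h·b³/12 with b = 89.0 mm (the shorter side).
I_min = 152×89.0³/12 = 8.930×10^6 mm⁴
A = 1.353×10^4 mm²;  r_min = √(I/A) = √(8.930×10^6/1.353×10^4) = 25.69 mm
L_e = K·L = 1 × 0.506 m = 0.5060 m = 506.00 mm
λ = L_e / r_min = 506.00 / 25.69 = 19.7

λ ≈ 19.7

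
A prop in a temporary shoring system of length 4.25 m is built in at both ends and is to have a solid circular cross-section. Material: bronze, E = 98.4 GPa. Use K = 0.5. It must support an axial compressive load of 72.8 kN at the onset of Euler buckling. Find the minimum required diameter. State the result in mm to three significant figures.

d ≈ 51.2 mm

L_e = K·L = 0.5 × 4.25 = 2.125 m
Required I = P_cr·L_e²/(π²E) = 7.280×10^4 × 2.125² / (π² × 9.84×10^10) = 3.385×10^-7 m⁴
I_req = 3.385×10^5 mm⁴
Solid circle: I = πd⁴/64  ⇒  d = (64I/π)^(1/4) = (64×3.385×10^5/π)^(1/4) = 51.2 mm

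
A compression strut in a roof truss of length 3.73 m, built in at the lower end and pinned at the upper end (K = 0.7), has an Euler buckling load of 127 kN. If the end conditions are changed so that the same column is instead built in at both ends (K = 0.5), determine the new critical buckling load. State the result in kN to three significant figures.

P_cr ≈ 249 kN

P_cr ∝ 1/K², so P_cr,new = P_cr,old × (K_old/K_new)² = 127 × (0.7/0.5)²
= 127 × 1.960 = 249 kN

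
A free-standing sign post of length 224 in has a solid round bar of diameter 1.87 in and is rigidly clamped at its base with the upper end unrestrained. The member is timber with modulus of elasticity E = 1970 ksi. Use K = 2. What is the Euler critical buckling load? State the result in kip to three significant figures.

I = πd⁴/64 = π×1.87⁴/64 = 0.6003 in⁴
Effective length L_e = K·L = 2 × 224 = 448.0 in
P_cr = π²EI / L_e² = π² × 1970×10³ × 0.6003 / 448.0² = 58.15 lb

P_cr ≈ 0.0581 kip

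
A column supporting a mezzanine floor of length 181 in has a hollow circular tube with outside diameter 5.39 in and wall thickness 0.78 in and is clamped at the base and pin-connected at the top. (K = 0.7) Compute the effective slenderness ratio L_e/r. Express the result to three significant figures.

λ ≈ 76.6

Inner diameter d_i = 5.39 − 2×0.78 = 3.830 in
I = π(d_o⁴ − d_i⁴)/64 = π(5.39⁴ − 3.830⁴)/64 = 30.87 in⁴
A = 11.30 in²;  r_min = √(I/A) = √(30.87/11.30) = 1.653 in
L_e = K·L = 0.7 × 181 = 126.7 in
λ = L_e / r_min = 126.70 / 1.653 = 76.6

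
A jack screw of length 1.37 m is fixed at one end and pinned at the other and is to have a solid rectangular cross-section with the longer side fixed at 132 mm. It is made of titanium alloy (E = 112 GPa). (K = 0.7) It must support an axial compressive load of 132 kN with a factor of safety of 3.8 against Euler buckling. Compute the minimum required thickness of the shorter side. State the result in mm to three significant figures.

b ≈ 33.6 mm

Required P_cr = n·P = 3.8 × 132 = 501.6 kN
L_e = K·L = 0.7 × 1.37 = 0.9590 m
Required I = P_cr·L_e²/(π²E) = 5.016×10^5 × 0.9590² / (π² × 1.12×10^11) = 4.173×10^-7 m⁴
I_req = 4.173×10^5 mm⁴
Rectangle, weak axis: I_min = h·b³/12 with h = 132 mm fixed  ⇒  b = (12I/h)^(1/3) = 33.6 mm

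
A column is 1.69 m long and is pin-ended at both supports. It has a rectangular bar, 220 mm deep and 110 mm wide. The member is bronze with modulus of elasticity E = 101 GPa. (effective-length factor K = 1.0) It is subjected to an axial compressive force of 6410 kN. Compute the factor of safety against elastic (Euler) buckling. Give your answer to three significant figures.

n ≈ 1.33

Buckling occurs about the weak axis: I_min = h·b³/12 with b = 110 mm (the shorter side).
I_min = 220×110³/12 = 2.440×10^7 mm⁴
I = 2.440×10^7 mm⁴ = 2.440×10^-5 m⁴
Effective length L_e = K·L = 1 × 1.69 = 1.690 m
P_cr = π²EI / L_e² = π² × 101×10⁹ × 2.440×10^-5 / 1.690² = 8.517×10^6 N
Factor of safety n = P_cr / P = 8516.6 / 6410 = 1.33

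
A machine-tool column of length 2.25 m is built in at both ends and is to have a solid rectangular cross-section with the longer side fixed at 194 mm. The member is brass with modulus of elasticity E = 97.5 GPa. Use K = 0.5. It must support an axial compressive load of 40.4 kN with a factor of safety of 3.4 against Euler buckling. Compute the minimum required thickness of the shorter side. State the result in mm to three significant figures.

Required P_cr = n·P = 3.4 × 40.4 = 137.4 kN
L_e = K·L = 0.5 × 2.25 = 1.125 m
Required I = P_cr·L_e²/(π²E) = 1.374×10^5 × 1.125² / (π² × 9.75×10^10) = 1.807×10^-7 m⁴
I_req = 1.807×10^5 mm⁴
Rectangle, weak axis: I_min = h·b³/12 with h = 194 mm fixed  ⇒  b = (12I/h)^(1/3) = 22.4 mm

b ≈ 22.4 mm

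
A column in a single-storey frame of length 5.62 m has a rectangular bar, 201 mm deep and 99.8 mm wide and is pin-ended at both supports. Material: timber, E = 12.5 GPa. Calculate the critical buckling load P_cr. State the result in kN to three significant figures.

P_cr ≈ 65.0 kN

Buckling occurs about the weak axis: I_min = h·b³/12 with b = 99.8 mm (the shorter side).
I_min = 201×99.8³/12 = 1.665×10^7 mm⁴
I = 1.665×10^7 mm⁴ = 1.665×10^-5 m⁴
Effective length L_e = K·L = 1 × 5.62 = 5.620 m
P_cr = π²EI / L_e² = π² × 12.5×10⁹ × 1.665×10^-5 / 5.620² = 6.503×10^4 N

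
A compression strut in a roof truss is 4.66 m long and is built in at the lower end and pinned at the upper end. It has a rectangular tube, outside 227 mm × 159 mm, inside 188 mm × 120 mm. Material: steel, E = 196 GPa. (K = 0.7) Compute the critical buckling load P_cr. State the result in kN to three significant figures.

Weak-axis I_min = (h_o·b_o³ − h_i·b_i³)/12 with b_o = 159, b_i = 120.0 mm (shorter outer/inner sides).
I_min = (227×159³ − 188.0×120.0³)/12 = 4.897×10^7 mm⁴
I = 4.897×10^7 mm⁴ = 4.897×10^-5 m⁴
Effective length L_e = K·L = 0.7 × 4.66 = 3.262 m
P_cr = π²EI / L_e² = π² × 196×10⁹ × 4.897×10^-5 / 3.262² = 8.902×10^6 N

P_cr ≈ 8900 kN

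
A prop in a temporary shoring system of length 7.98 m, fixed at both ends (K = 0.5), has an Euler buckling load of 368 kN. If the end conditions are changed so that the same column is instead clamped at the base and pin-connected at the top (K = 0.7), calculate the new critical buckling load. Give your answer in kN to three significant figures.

P_cr ≈ 188 kN

P_cr ∝ 1/K², so P_cr,new = P_cr,old × (K_old/K_new)² = 368 × (0.5/0.7)²
= 368 × 0.5102 = 188 kN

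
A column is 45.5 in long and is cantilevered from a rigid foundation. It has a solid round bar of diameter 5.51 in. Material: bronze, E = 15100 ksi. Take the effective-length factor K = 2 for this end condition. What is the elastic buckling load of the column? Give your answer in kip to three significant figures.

P_cr ≈ 814 kip

I = πd⁴/64 = π×5.51⁴/64 = 45.25 in⁴
Effective length L_e = K·L = 2 × 45.5 = 91.00 in
P_cr = π²EI / L_e² = π² × 15100×10³ × 45.25 / 91.00² = 8.143×10^5 lb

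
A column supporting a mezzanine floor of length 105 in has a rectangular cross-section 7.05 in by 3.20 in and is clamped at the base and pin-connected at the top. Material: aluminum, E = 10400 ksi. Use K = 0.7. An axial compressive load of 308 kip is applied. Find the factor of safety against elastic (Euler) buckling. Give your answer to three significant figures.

n ≈ 1.19

Buckling occurs about the weak axis: I_min = h·b³/12 with b = 3.20 in (the shorter side).
I_min = 7.05×3.20³/12 = 19.25 in⁴
Effective length L_e = K·L = 0.7 × 105 = 73.50 in
P_cr = π²EI / L_e² = π² × 10400×10³ × 19.25 / 73.50² = 3.658×10^5 lb
Factor of safety n = P_cr / P = 365.78 / 308 = 1.19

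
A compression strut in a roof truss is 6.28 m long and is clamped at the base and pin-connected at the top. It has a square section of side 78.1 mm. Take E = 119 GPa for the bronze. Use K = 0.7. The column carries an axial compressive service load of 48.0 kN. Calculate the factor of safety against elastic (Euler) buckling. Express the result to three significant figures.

I = a⁴/12 = 78.1⁴/12 = 3.100×10^6 mm⁴
I = 3.100×10^6 mm⁴ = 3.100×10^-6 m⁴
Effective length L_e = K·L = 0.7 × 6.28 = 4.396 m
P_cr = π²EI / L_e² = π² × 119×10⁹ × 3.100×10^-6 / 4.396² = 1.884×10^5 N
Factor of safety n = P_cr / P = 188.43 / 48.0 = 3.93

n ≈ 3.93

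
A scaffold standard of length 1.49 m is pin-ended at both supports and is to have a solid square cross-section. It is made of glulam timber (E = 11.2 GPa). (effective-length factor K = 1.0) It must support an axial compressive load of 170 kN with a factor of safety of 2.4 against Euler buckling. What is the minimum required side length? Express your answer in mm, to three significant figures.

a ≈ 99.6 mm

Required P_cr = n·P = 2.4 × 170 = 408.0 kN
L_e = K·L = 1 × 1.49 = 1.490 m
Required I = P_cr·L_e²/(π²E) = 4.080×10^5 × 1.490² / (π² × 1.12×10^10) = 8.194×10^-6 m⁴
I_req = 8.194×10^6 mm⁴
Solid square: I = a⁴/12  ⇒  a = (12I)^(1/4) = (12×8.194×10^6)^(1/4) = 99.6 mm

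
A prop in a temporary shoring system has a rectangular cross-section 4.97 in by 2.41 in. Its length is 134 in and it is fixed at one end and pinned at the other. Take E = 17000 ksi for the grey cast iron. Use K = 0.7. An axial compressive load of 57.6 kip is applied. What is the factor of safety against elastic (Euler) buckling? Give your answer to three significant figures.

Buckling occurs about the weak axis: I_min = h·b³/12 with b = 2.41 in (the shorter side).
I_min = 4.97×2.41³/12 = 5.797 in⁴
Effective length L_e = K·L = 0.7 × 134 = 93.80 in
P_cr = π²EI / L_e² = π² × 17000×10³ × 5.797 / 93.80² = 1.106×10^5 lb
Factor of safety n = P_cr / P = 110.55 / 57.6 = 1.92

n ≈ 1.92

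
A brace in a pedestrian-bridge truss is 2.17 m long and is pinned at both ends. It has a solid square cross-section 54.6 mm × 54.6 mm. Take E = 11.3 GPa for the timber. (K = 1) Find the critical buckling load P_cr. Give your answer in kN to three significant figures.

P_cr ≈ 17.5 kN

I = a⁴/12 = 54.6⁴/12 = 7.406×10^5 mm⁴
I = 7.406×10^5 mm⁴ = 7.406×10^-7 m⁴
Effective length L_e = K·L = 1 × 2.17 = 2.170 m
P_cr = π²EI / L_e² = π² × 11.3×10⁹ × 7.406×10^-7 / 2.170² = 1.754×10^4 N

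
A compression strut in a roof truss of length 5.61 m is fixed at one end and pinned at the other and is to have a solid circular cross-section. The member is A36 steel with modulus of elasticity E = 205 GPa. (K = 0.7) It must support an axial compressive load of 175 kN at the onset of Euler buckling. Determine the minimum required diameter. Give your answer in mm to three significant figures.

d ≈ 72.2 mm

L_e = K·L = 0.7 × 5.61 = 3.927 m
Required I = P_cr·L_e²/(π²E) = 1.750×10^5 × 3.927² / (π² × 2.05×10^11) = 1.334×10^-6 m⁴
I_req = 1.334×10^6 mm⁴
Solid circle: I = πd⁴/64  ⇒  d = (64I/π)^(1/4) = (64×1.334×10^6/π)^(1/4) = 72.2 mm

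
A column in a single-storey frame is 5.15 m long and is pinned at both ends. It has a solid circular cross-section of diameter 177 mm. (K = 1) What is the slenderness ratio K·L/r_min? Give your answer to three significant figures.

For a solid circle r = d/4 = 177/4 = 44.25 mm
L_e = K·L = 1 × 5.15 m = 5.150 m = 5150.0 mm
λ = L_e / r_min = 5150.0 / 44.25 = 116

λ ≈ 116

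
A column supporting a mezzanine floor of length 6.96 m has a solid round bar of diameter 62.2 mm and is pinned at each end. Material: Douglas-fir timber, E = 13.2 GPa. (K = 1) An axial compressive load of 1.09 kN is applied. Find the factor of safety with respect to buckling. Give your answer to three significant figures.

I = πd⁴/64 = π×62.2⁴/64 = 7.347×10^5 mm⁴
I = 7.347×10^5 mm⁴ = 7.347×10^-7 m⁴
Effective length L_e = K·L = 1 × 6.96 = 6.960 m
P_cr = π²EI / L_e² = π² × 13.2×10⁹ × 7.347×10^-7 / 6.960² = 1.976×10^3 N
Factor of safety n = P_cr / P = 1.9760 / 1.09 = 1.81

n ≈ 1.81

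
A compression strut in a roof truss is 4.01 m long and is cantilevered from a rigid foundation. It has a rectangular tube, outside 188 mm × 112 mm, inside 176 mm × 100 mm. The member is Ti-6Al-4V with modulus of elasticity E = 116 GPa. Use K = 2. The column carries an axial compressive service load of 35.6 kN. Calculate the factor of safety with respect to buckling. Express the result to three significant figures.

n ≈ 3.67

Weak-axis I_min = (h_o·b_o³ − h_i·b_i³)/12 with b_o = 112, b_i = 100.0 mm (shorter outer/inner sides).
I_min = (188×112³ − 176.0×100.0³)/12 = 7.344×10^6 mm⁴
I = 7.344×10^6 mm⁴ = 7.344×10^-6 m⁴
Effective length L_e = K·L = 2 × 4.01 = 8.020 m
P_cr = π²EI / L_e² = π² × 116×10⁹ × 7.344×10^-6 / 8.020² = 1.307×10^5 N
Factor of safety n = P_cr / P = 130.72 / 35.6 = 3.67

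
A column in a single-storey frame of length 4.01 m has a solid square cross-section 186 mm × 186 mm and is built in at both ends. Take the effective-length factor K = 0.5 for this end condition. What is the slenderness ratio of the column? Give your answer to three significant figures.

λ ≈ 37.3

I = a⁴/12 = 186⁴/12 = 9.974×10^7 mm⁴
A = 3.460×10^4 mm²;  r_min = √(I/A) = √(9.974×10^7/3.460×10^4) = 53.69 mm
L_e = K·L = 0.5 × 4.01 m = 2.005 m = 2005.0 mm
λ = L_e / r_min = 2005.0 / 53.69 = 37.3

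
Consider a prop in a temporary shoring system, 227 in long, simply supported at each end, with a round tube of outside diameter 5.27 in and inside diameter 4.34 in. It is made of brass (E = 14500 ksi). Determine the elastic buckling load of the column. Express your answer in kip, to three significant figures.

d_o = 5.27 in, d_i = 4.34 in
I = π(d_o⁴ − d_i⁴)/64 = π(5.27⁴ − 4.340⁴)/64 = 20.45 in⁴
Effective length L_e = K·L = 1 × 227 = 227.0 in
P_cr = π²EI / L_e² = π² × 14500×10³ × 20.45 / 227.0² = 5.679×10^4 lb

P_cr ≈ 56.8 kip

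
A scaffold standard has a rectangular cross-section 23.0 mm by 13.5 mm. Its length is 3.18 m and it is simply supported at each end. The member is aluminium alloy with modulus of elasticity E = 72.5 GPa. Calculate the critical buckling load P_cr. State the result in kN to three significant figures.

P_cr ≈ 0.334 kN

Buckling occurs about the weak axis: I_min = h·b³/12 with b = 13.5 mm (the shorter side).
I_min = 23.0×13.5³/12 = 4.716×10^3 mm⁴
I = 4.716×10^3 mm⁴ = 4.716×10^-9 m⁴
Effective length L_e = K·L = 1 × 3.18 = 3.180 m
P_cr = π²EI / L_e² = π² × 72.5×10⁹ × 4.716×10^-9 / 3.180² = 333.7 N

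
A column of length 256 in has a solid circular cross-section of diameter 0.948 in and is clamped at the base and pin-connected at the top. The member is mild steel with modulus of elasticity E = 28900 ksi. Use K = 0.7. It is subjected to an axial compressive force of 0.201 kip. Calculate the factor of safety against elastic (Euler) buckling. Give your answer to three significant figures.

n ≈ 1.75

I = πd⁴/64 = π×0.948⁴/64 = 3.965×10^-2 in⁴
Effective length L_e = K·L = 0.7 × 256 = 179.2 in
P_cr = π²EI / L_e² = π² × 28900×10³ × 3.965×10^-2 / 179.2² = 352.1 lb
Factor of safety n = P_cr / P = 0.35215 / 0.201 = 1.75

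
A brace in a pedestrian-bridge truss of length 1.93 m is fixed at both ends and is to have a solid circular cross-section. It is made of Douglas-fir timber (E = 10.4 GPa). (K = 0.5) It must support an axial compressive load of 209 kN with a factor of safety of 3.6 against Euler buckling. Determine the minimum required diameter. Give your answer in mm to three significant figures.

Required P_cr = n·P = 3.6 × 209 = 752.4 kN
L_e = K·L = 0.5 × 1.93 = 0.9650 m
Required I = P_cr·L_e²/(π²E) = 7.524×10^5 × 0.9650² / (π² × 1.04×10^10) = 6.826×10^-6 m⁴
I_req = 6.826×10^6 mm⁴
Solid circle: I = πd⁴/64  ⇒  d = (64I/π)^(1/4) = (64×6.826×10^6/π)^(1/4) = 109 mm

d ≈ 109 mm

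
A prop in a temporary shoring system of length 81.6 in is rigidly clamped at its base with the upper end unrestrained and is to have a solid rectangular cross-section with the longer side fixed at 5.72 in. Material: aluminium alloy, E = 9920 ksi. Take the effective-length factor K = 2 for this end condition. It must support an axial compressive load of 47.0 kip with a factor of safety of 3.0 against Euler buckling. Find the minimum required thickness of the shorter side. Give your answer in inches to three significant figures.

b ≈ 4.32 in

Required P_cr = n·P = 3.0 × 47.0 = 141.0 kip
L_e = K·L = 2 × 81.6 = 163.2 in
Required I = P_cr·L_e²/(π²E) = 1.410×10^5 × 163.2² / (π² × 9.92×10^6) = 38.36 in⁴
Rectangle, weak axis: I_min = h·b³/12 with h = 5.72 in fixed  ⇒  b = (12I/h)^(1/3) = 4.32 in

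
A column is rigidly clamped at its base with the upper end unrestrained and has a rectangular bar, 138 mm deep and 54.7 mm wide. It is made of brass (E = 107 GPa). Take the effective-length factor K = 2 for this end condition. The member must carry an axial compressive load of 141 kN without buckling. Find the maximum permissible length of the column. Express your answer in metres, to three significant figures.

L_max ≈ 1.88 m

Buckling occurs about the weak axis: I_min = h·b³/12 with b = 54.7 mm (the shorter side).
I_min = 138×54.7³/12 = 1.882×10^6 mm⁴
I = 1.882×10^-6 m⁴
At the buckling limit P_cr = P = 1.410×10^5 N
From P_cr = π²EI/(K·L)²:  L = (1/K)·√(π²EI/P_cr) = (1/2)·√(π²×1.07×10^11×1.882×10^-6/1.410×10^5)
L = 1.88 m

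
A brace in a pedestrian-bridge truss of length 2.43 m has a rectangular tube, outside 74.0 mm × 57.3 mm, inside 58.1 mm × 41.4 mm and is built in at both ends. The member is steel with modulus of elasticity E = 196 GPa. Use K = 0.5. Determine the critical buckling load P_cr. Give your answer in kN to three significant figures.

P_cr ≈ 1070 kN

Weak-axis I_min = (h_o·b_o³ − h_i·b_i³)/12 with b_o = 57.3, b_i = 41.40 mm (shorter outer/inner sides).
I_min = (74.0×57.3³ − 58.10×41.40³)/12 = 8.166×10^5 mm⁴
I = 8.166×10^5 mm⁴ = 8.166×10^-7 m⁴
Effective length L_e = K·L = 0.5 × 2.43 = 1.215 m
P_cr = π²EI / L_e² = π² × 196×10⁹ × 8.166×10^-7 / 1.215² = 1.070×10^6 N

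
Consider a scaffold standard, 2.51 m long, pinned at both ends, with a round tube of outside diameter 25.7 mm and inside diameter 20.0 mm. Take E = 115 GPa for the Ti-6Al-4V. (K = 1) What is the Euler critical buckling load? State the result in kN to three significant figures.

d_o = 25.7 mm, d_i = 20.0 mm
I = π(d_o⁴ − d_i⁴)/64 = π(25.7⁴ − 20.00⁴)/64 = 1.356×10^4 mm⁴
I = 1.356×10^4 mm⁴ = 1.356×10^-8 m⁴
Effective length L_e = K·L = 1 × 2.51 = 2.510 m
P_cr = π²EI / L_e² = π² × 115×10⁹ × 1.356×10^-8 / 2.510² = 2.443×10^3 N

P_cr ≈ 2.44 kN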